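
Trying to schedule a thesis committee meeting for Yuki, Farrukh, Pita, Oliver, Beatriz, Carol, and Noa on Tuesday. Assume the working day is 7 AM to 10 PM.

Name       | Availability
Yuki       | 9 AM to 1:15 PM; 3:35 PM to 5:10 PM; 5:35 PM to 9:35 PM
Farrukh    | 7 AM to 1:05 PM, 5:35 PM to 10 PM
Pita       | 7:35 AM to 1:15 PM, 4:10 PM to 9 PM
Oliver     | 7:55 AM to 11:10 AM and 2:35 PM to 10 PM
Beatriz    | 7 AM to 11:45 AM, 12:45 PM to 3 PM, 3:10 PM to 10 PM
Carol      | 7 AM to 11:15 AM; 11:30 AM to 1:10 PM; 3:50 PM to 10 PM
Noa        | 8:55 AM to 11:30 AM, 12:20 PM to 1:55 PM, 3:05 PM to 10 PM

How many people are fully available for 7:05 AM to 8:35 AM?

3

Farrukh, Beatriz, and Carol can make the full 07:05-08:35 slot — that's 3.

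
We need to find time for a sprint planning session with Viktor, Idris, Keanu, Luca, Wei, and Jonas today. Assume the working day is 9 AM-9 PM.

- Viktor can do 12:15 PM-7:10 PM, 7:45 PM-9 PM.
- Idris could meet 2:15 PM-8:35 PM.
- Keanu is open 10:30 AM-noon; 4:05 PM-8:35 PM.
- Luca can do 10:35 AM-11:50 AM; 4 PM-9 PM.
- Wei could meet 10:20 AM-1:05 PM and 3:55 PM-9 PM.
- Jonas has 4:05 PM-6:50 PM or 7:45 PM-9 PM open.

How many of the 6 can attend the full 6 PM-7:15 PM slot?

4

Idris, Keanu, Luca, and Wei can make the full 18:00-19:15 slot — that's 4.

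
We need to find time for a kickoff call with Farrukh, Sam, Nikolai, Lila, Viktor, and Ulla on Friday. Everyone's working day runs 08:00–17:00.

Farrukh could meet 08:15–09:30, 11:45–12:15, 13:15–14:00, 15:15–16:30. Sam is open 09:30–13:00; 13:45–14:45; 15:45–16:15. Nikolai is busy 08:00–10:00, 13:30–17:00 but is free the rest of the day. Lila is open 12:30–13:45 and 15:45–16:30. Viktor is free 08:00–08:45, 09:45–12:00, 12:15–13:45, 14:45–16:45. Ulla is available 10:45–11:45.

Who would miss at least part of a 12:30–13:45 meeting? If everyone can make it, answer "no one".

Farrukh free: 08:15-09:30, 11:45-12:15, 13:15-14:00, 15:15-16:30.
Sam free: 09:30-13:00, 13:45-14:45, 15:45-16:15.
Nikolai free: 10:00-13:30 (invert busy blocks within the working day).
Lila free: 12:30-13:45, 15:45-16:30.
Viktor free: 08:00-08:45, 09:45-12:00, 12:15-13:45, 14:45-16:45.
Ulla free: 10:45-11:45.
Farrukh: not fully free for 12:30-13:45. Sam: not fully free for 12:30-13:45. Nikolai: not fully free for 12:30-13:45. Lila: free for 12:30-13:45. Viktor: free for 12:30-13:45. Ulla: not fully free for 12:30-13:45.

Farrukh, Nikolai, Sam, Ulla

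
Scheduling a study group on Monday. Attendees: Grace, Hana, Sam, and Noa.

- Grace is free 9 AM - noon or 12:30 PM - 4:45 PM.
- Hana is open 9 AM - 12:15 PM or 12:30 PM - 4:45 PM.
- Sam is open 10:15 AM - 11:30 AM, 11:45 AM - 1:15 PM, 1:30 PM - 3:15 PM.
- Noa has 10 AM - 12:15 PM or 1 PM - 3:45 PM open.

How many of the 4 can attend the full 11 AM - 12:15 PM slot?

Hana and Noa can make the full 11:00-12:15 slot — that's 2.

2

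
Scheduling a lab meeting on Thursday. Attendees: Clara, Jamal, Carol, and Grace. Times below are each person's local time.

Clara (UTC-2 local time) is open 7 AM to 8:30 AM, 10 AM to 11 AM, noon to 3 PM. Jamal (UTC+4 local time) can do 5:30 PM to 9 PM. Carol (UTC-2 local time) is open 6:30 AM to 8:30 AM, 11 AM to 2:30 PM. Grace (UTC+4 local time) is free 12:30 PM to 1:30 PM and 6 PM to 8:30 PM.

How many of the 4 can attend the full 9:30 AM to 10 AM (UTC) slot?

Clara in UTC: 09:00-10:30, 12:00-13:00, 14:00-17:00 (add 2h to convert from UTC-2).
Jamal in UTC: 13:30-17:00 (subtract 4h to convert from UTC+4).
Carol in UTC: 08:30-10:30, 13:00-16:30 (add 2h to convert from UTC-2).
Grace in UTC: 08:30-09:30, 14:00-16:30 (subtract 4h to convert from UTC+4).
Clara and Carol can make the full 09:30-10:00 slot — that's 2.

2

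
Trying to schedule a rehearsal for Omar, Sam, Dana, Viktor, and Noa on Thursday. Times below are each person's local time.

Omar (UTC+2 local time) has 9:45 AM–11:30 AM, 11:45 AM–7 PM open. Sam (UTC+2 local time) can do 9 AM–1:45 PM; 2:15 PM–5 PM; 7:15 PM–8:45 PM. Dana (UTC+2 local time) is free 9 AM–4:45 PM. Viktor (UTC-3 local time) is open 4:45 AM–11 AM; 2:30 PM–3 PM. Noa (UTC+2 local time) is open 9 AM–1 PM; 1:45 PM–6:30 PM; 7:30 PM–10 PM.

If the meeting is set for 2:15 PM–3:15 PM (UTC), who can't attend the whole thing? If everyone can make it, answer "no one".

Dana, Sam, Viktor

Omar in UTC: 07:45-09:30, 09:45-17:00 (subtract 2h to convert from UTC+2).
Sam in UTC: 07:00-11:45, 12:15-15:00, 17:15-18:45 (subtract 2h to convert from UTC+2).
Dana in UTC: 07:00-14:45 (subtract 2h to convert from UTC+2).
Viktor in UTC: 07:45-14:00, 17:30-18:00 (add 3h to convert from UTC-3).
Noa in UTC: 07:00-11:00, 11:45-16:30, 17:30-20:00 (subtract 2h to convert from UTC+2).
Omar: free for 14:15-15:15. Sam: not fully free for 14:15-15:15. Dana: not fully free for 14:15-15:15. Viktor: not fully free for 14:15-15:15. Noa: free for 14:15-15:15.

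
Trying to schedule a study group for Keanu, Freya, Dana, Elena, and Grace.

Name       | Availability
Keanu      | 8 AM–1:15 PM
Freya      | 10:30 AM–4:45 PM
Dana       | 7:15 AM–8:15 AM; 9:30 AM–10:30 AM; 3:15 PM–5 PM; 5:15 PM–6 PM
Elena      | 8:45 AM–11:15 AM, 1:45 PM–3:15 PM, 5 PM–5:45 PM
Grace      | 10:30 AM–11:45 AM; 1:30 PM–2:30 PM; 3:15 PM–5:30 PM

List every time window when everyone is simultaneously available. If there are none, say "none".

none

Keanu ∩ Freya: 10:30-13:15.
Keanu ∩ Freya ∩ Dana: ∅.
Keanu ∩ Freya ∩ Dana ∩ Elena: ∅.
Keanu ∩ Freya ∩ Dana ∩ Elena ∩ Grace: ∅.
There is no time when everyone is free.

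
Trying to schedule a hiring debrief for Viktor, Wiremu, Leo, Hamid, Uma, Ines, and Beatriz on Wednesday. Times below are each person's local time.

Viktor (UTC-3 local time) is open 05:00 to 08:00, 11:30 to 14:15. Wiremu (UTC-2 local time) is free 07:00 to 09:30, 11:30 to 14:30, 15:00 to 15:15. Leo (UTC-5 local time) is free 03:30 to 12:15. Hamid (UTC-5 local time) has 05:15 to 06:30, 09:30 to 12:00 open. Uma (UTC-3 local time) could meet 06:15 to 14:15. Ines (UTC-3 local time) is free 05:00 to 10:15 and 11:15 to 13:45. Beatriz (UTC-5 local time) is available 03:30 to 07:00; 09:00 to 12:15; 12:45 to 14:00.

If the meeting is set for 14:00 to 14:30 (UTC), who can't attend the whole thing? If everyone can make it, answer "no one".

Hamid, Ines, Viktor

Viktor in UTC: 08:00-11:00, 14:30-17:15 (add 3h to convert from UTC-3).
Wiremu in UTC: 09:00-11:30, 13:30-16:30, 17:00-17:15 (add 2h to convert from UTC-2).
Leo in UTC: 08:30-17:15 (add 5h to convert from UTC-5).
Hamid in UTC: 10:15-11:30, 14:30-17:00 (add 5h to convert from UTC-5).
Uma in UTC: 09:15-17:15 (add 3h to convert from UTC-3).
Ines in UTC: 08:00-13:15, 14:15-16:45 (add 3h to convert from UTC-3).
Beatriz in UTC: 08:30-12:00, 14:00-17:15, 17:45-19:00 (add 5h to convert from UTC-5).
Viktor: not fully free for 14:00-14:30. Wiremu: free for 14:00-14:30. Leo: free for 14:00-14:30. Hamid: not fully free for 14:00-14:30. Uma: free for 14:00-14:30. Ines: not fully free for 14:00-14:30. Beatriz: free for 14:00-14:30.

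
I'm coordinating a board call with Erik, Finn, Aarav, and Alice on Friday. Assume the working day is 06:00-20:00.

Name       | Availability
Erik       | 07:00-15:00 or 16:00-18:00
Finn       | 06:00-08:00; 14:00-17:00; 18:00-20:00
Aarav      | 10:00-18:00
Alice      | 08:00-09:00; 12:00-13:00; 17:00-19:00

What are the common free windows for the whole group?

none

Erik ∩ Finn: 07:00-08:00, 14:00-15:00, 16:00-17:00.
Erik ∩ Finn ∩ Aarav: 14:00-15:00, 16:00-17:00.
Erik ∩ Finn ∩ Aarav ∩ Alice: ∅.
There is no time when everyone is free.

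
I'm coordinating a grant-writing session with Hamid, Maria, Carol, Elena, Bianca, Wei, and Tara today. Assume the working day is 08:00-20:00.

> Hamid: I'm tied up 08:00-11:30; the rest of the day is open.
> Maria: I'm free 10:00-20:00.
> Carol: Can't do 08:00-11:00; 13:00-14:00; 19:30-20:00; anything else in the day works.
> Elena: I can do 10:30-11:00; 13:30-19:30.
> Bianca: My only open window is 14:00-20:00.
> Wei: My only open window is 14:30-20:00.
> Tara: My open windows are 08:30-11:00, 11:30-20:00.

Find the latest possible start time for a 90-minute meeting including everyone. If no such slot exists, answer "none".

18:00

Hamid free: 11:30-20:00 (invert busy blocks within the working day).
Maria free: 10:00-20:00.
Carol free: 11:00-13:00, 14:00-19:30 (invert busy blocks within the working day).
Elena free: 10:30-11:00, 13:30-19:30.
Bianca free: 14:00-20:00.
Wei free: 14:30-20:00.
Tara free: 08:30-11:00, 11:30-20:00.
Hamid ∩ Maria: 11:30-20:00.
Hamid ∩ Maria ∩ Carol: 11:30-13:00, 14:00-19:30.
Hamid ∩ Maria ∩ Carol ∩ Elena: 14:00-19:30.
Hamid ∩ Maria ∩ Carol ∩ Elena ∩ Bianca: 14:00-19:30.
Hamid ∩ Maria ∩ Carol ∩ Elena ∩ Bianca ∩ Wei: 14:30-19:30.
Hamid ∩ Maria ∩ Carol ∩ Elena ∩ Bianca ∩ Wei ∩ Tara: 14:30-19:30.
So the common availability across everyone is 14:30-19:30.
The last common window of at least 90 minutes is 14:30-19:30; a 90-minute meeting can start as late as 18:00 and still end by 19:30.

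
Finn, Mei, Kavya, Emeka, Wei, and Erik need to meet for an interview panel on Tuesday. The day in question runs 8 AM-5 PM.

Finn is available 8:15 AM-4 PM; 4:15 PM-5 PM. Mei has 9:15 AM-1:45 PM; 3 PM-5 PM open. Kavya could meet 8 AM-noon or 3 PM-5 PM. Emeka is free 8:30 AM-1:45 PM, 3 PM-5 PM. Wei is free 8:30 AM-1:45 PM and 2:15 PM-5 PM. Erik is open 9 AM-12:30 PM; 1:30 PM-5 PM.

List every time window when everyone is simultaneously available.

Finn ∩ Mei: 09:15-13:45, 15:00-16:00, 16:15-17:00.
Finn ∩ Mei ∩ Kavya: 09:15-12:00, 15:00-16:00, 16:15-17:00.
Finn ∩ Mei ∩ Kavya ∩ Emeka: 09:15-12:00, 15:00-16:00, 16:15-17:00.
Finn ∩ Mei ∩ Kavya ∩ Emeka ∩ Wei: 09:15-12:00, 15:00-16:00, 16:15-17:00.
Finn ∩ Mei ∩ Kavya ∩ Emeka ∩ Wei ∩ Erik: 09:15-12:00, 15:00-16:00, 16:15-17:00.

09:15-12:00, 15:00-16:00, 16:15-17:00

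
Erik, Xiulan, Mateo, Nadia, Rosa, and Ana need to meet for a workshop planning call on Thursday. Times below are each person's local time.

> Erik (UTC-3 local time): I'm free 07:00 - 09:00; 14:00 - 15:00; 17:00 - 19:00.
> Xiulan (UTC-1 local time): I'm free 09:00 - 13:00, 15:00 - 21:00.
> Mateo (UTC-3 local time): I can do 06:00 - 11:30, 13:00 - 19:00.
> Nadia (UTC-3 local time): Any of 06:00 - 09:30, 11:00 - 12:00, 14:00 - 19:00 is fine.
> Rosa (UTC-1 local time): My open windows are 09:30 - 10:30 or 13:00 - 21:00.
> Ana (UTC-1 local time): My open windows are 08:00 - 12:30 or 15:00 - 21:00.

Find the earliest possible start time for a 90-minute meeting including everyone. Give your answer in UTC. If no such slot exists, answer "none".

20:00

Erik in UTC: 10:00-12:00, 17:00-18:00, 20:00-22:00 (add 3h to convert from UTC-3).
Xiulan in UTC: 10:00-14:00, 16:00-22:00 (add 1h to convert from UTC-1).
Mateo in UTC: 09:00-14:30, 16:00-22:00 (add 3h to convert from UTC-3).
Nadia in UTC: 09:00-12:30, 14:00-15:00, 17:00-22:00 (add 3h to convert from UTC-3).
Rosa in UTC: 10:30-11:30, 14:00-22:00 (add 1h to convert from UTC-1).
Ana in UTC: 09:00-13:30, 16:00-22:00 (add 1h to convert from UTC-1).
Erik ∩ Xiulan: 10:00-12:00, 17:00-18:00, 20:00-22:00.
Erik ∩ Xiulan ∩ Mateo: 10:00-12:00, 17:00-18:00, 20:00-22:00.
Erik ∩ Xiulan ∩ Mateo ∩ Nadia: 10:00-12:00, 17:00-18:00, 20:00-22:00.
Erik ∩ Xiulan ∩ Mateo ∩ Nadia ∩ Rosa: 10:30-11:30, 17:00-18:00, 20:00-22:00.
Erik ∩ Xiulan ∩ Mateo ∩ Nadia ∩ Rosa ∩ Ana: 10:30-11:30, 17:00-18:00, 20:00-22:00.
The first common window of at least 90 minutes is 20:00-22:00, so the earliest start is 20:00.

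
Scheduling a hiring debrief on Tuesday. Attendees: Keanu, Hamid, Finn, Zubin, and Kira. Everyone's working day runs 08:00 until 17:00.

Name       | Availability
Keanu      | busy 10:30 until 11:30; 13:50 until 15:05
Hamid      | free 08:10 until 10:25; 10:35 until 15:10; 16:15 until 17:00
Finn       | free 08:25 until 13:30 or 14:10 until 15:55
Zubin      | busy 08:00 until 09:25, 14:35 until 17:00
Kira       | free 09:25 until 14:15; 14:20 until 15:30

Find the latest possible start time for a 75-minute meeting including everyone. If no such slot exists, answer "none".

12:15

Keanu free: 08:00-10:30, 11:30-13:50, 15:05-17:00 (invert busy blocks within the working day).
Hamid free: 08:10-10:25, 10:35-15:10, 16:15-17:00.
Finn free: 08:25-13:30, 14:10-15:55.
Zubin free: 09:25-14:35 (invert busy blocks within the working day).
Kira free: 09:25-14:15, 14:20-15:30.
Keanu ∩ Hamid: 08:10-10:25, 11:30-13:50, 15:05-15:10, 16:15-17:00.
Keanu ∩ Hamid ∩ Finn: 08:25-10:25, 11:30-13:30, 15:05-15:10.
Keanu ∩ Hamid ∩ Finn ∩ Zubin: 09:25-10:25, 11:30-13:30.
Keanu ∩ Hamid ∩ Finn ∩ Zubin ∩ Kira: 09:25-10:25, 11:30-13:30.
Those are the intersection windows.
The last common window of at least 75 minutes is 11:30-13:30; a 75-minute meeting can start as late as 12:15 and still end by 13:30.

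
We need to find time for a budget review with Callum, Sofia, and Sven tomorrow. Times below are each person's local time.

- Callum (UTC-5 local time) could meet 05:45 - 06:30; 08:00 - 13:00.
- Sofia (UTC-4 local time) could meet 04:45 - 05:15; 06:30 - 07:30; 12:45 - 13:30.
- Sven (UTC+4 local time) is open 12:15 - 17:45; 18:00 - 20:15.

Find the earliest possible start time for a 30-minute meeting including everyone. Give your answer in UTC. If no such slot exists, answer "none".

10:45

Callum in UTC: 10:45-11:30, 13:00-18:00 (add 5h to convert from UTC-5).
Sofia in UTC: 08:45-09:15, 10:30-11:30, 16:45-17:30 (add 4h to convert from UTC-4).
Sven in UTC: 08:15-13:45, 14:00-16:15 (subtract 4h to convert from UTC+4).
Callum ∩ Sofia: 10:45-11:30, 16:45-17:30.
Callum ∩ Sofia ∩ Sven: 10:45-11:30.
The first common window of at least 30 minutes is 10:45-11:30, so the earliest start is 10:45.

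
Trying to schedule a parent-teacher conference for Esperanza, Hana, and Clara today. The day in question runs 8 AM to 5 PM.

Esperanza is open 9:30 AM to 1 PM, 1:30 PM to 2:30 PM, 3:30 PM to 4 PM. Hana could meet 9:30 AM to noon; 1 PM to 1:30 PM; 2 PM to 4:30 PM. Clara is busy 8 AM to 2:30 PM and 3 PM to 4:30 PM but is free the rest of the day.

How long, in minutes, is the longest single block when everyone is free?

0

Esperanza free: 09:30-13:00, 13:30-14:30, 15:30-16:00.
Hana free: 09:30-12:00, 13:00-13:30, 14:00-16:30.
Clara free: 14:30-15:00, 16:30-17:00 (invert busy blocks within the working day).
Esperanza ∩ Hana: 09:30-12:00, 14:00-14:30, 15:30-16:00.
Esperanza ∩ Hana ∩ Clara: ∅.
There is no time when everyone is free.
No common window exists, so the longest block is 0 minutes.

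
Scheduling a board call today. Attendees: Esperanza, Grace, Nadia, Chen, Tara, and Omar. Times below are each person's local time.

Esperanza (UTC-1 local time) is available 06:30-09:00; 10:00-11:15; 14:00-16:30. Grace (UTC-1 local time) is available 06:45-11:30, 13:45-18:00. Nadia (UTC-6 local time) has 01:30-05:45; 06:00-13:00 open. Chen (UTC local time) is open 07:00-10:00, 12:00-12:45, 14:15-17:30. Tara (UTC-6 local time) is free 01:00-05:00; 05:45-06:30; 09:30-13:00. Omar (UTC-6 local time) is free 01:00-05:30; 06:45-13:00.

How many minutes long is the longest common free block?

Esperanza in UTC: 07:30-10:00, 11:00-12:15, 15:00-17:30 (add 1h to convert from UTC-1).
Grace in UTC: 07:45-12:30, 14:45-19:00 (add 1h to convert from UTC-1).
Nadia in UTC: 07:30-11:45, 12:00-19:00 (add 6h to convert from UTC-6).
Chen in UTC: 07:00-10:00, 12:00-12:45, 14:15-17:30.
Tara in UTC: 07:00-11:00, 11:45-12:30, 15:30-19:00 (add 6h to convert from UTC-6).
Omar in UTC: 07:00-11:30, 12:45-19:00 (add 6h to convert from UTC-6).
Esperanza ∩ Grace: 07:45-10:00, 11:00-12:15, 15:00-17:30.
Esperanza ∩ Grace ∩ Nadia: 07:45-10:00, 11:00-11:45, 12:00-12:15, 15:00-17:30.
Esperanza ∩ Grace ∩ Nadia ∩ Chen: 07:45-10:00, 12:00-12:15, 15:00-17:30.
Esperanza ∩ Grace ∩ Nadia ∩ Chen ∩ Tara: 07:45-10:00, 12:00-12:15, 15:30-17:30.
Esperanza ∩ Grace ∩ Nadia ∩ Chen ∩ Tara ∩ Omar: 07:45-10:00, 15:30-17:30.
The longest is 07:45-10:00 at 135 minutes.

135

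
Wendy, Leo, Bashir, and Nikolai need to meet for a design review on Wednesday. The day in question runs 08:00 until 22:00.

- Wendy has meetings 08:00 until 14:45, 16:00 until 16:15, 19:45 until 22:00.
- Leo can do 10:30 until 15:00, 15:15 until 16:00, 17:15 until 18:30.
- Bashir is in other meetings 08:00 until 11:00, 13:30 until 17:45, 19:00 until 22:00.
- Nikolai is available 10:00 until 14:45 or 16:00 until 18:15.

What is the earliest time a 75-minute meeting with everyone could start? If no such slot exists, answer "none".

none

Wendy free: 14:45-16:00, 16:15-19:45 (invert busy blocks within the working day).
Leo free: 10:30-15:00, 15:15-16:00, 17:15-18:30.
Bashir free: 11:00-13:30, 17:45-19:00 (invert busy blocks within the working day).
Nikolai free: 10:00-14:45, 16:00-18:15.
Wendy ∩ Leo: 14:45-15:00, 15:15-16:00, 17:15-18:30.
Wendy ∩ Leo ∩ Bashir: 17:45-18:30.
Wendy ∩ Leo ∩ Bashir ∩ Nikolai: 17:45-18:15.
No common window is at least 75 minutes long.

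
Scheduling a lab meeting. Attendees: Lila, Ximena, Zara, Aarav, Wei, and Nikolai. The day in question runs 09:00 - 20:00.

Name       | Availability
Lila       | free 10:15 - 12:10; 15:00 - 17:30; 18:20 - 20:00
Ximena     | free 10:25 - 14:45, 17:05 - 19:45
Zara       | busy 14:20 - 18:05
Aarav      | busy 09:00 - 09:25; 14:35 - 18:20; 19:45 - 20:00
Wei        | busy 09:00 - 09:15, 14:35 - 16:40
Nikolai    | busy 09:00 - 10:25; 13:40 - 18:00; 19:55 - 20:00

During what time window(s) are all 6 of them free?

Lila free: 10:15-12:10, 15:00-17:30, 18:20-20:00.
Ximena free: 10:25-14:45, 17:05-19:45.
Zara free: 09:00-14:20, 18:05-20:00 (invert busy blocks within the working day).
Aarav free: 09:25-14:35, 18:20-19:45 (invert busy blocks within the working day).
Wei free: 09:15-14:35, 16:40-20:00 (invert busy blocks within the working day).
Nikolai free: 10:25-13:40, 18:00-19:55 (invert busy blocks within the working day).
Lila ∩ Ximena: 10:25-12:10, 17:05-17:30, 18:20-19:45.
Lila ∩ Ximena ∩ Zara: 10:25-12:10, 18:20-19:45.
Lila ∩ Ximena ∩ Zara ∩ Aarav: 10:25-12:10, 18:20-19:45.
Lila ∩ Ximena ∩ Zara ∩ Aarav ∩ Wei: 10:25-12:10, 18:20-19:45.
Lila ∩ Ximena ∩ Zara ∩ Aarav ∩ Wei ∩ Nikolai: 10:25-12:10, 18:20-19:45.

10:25-12:10, 18:20-19:45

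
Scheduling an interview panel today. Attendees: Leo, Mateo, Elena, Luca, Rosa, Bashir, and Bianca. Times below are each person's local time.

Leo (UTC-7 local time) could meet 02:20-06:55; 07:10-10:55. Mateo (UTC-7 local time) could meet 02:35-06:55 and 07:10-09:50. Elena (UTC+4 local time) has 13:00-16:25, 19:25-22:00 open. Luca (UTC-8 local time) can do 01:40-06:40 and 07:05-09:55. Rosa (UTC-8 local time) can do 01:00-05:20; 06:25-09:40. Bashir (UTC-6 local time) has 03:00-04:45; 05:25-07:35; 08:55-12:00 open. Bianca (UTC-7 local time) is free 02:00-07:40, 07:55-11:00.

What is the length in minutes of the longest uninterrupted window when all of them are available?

85

Leo in UTC: 09:20-13:55, 14:10-17:55 (add 7h to convert from UTC-7).
Mateo in UTC: 09:35-13:55, 14:10-16:50 (add 7h to convert from UTC-7).
Elena in UTC: 09:00-12:25, 15:25-18:00 (subtract 4h to convert from UTC+4).
Luca in UTC: 09:40-14:40, 15:05-17:55 (add 8h to convert from UTC-8).
Rosa in UTC: 09:00-13:20, 14:25-17:40 (add 8h to convert from UTC-8).
Bashir in UTC: 09:00-10:45, 11:25-13:35, 14:55-18:00 (add 6h to convert from UTC-6).
Bianca in UTC: 09:00-14:40, 14:55-18:00 (add 7h to convert from UTC-7).
Leo ∩ Mateo: 09:35-13:55, 14:10-16:50.
Leo ∩ Mateo ∩ Elena: 09:35-12:25, 15:25-16:50.
Leo ∩ Mateo ∩ Elena ∩ Luca: 09:40-12:25, 15:25-16:50.
Leo ∩ Mateo ∩ Elena ∩ Luca ∩ Rosa: 09:40-12:25, 15:25-16:50.
Leo ∩ Mateo ∩ Elena ∩ Luca ∩ Rosa ∩ Bashir: 09:40-10:45, 11:25-12:25, 15:25-16:50.
Leo ∩ Mateo ∩ Elena ∩ Luca ∩ Rosa ∩ Bashir ∩ Bianca: 09:40-10:45, 11:25-12:25, 15:25-16:50.
The longest is 15:25-16:50 at 85 minutes.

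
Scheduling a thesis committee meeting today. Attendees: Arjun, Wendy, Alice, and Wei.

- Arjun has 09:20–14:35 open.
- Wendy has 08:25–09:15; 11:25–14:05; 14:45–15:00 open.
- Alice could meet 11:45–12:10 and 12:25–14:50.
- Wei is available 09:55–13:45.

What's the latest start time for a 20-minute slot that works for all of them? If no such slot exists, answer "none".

13:25

Arjun ∩ Wendy: 11:25-14:05.
Arjun ∩ Wendy ∩ Alice: 11:45-12:10, 12:25-14:05.
Arjun ∩ Wendy ∩ Alice ∩ Wei: 11:45-12:10, 12:25-13:45.
The last common window of at least 20 minutes is 12:25-13:45; a 20-minute meeting can start as late as 13:25 and still end by 13:45.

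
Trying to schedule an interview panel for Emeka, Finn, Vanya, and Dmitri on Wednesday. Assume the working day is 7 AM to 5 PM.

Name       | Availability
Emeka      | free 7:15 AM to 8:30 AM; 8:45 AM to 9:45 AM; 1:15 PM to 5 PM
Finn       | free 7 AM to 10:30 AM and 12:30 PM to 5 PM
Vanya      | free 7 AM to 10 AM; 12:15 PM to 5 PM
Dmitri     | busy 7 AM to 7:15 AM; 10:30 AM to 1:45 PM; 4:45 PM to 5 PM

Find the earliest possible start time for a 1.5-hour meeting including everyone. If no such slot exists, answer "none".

13:45

Emeka free: 07:15-08:30, 08:45-09:45, 13:15-17:00.
Finn free: 07:00-10:30, 12:30-17:00.
Vanya free: 07:00-10:00, 12:15-17:00.
Dmitri free: 07:15-10:30, 13:45-16:45 (invert busy blocks within the working day).
Emeka ∩ Finn: 07:15-08:30, 08:45-09:45, 13:15-17:00.
Emeka ∩ Finn ∩ Vanya: 07:15-08:30, 08:45-09:45, 13:15-17:00.
Emeka ∩ Finn ∩ Vanya ∩ Dmitri: 07:15-08:30, 08:45-09:45, 13:45-16:45.
Those are the intersection windows.
The first common window of at least 90 minutes is 13:45-16:45, so the earliest start is 13:45.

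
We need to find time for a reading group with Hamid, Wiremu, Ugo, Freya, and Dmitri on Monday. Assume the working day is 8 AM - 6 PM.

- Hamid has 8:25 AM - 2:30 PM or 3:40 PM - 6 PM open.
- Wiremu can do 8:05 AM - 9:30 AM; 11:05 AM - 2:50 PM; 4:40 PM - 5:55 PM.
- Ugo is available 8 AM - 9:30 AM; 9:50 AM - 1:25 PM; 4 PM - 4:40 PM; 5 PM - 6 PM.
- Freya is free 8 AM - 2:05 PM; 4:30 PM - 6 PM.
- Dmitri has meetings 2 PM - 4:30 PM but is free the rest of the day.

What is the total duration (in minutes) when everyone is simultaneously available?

260

Hamid free: 08:25-14:30, 15:40-18:00.
Wiremu free: 08:05-09:30, 11:05-14:50, 16:40-17:55.
Ugo free: 08:00-09:30, 09:50-13:25, 16:00-16:40, 17:00-18:00.
Freya free: 08:00-14:05, 16:30-18:00.
Dmitri free: 08:00-14:00, 16:30-18:00 (invert busy blocks within the working day).
Hamid ∩ Wiremu: 08:25-09:30, 11:05-14:30, 16:40-17:55.
Hamid ∩ Wiremu ∩ Ugo: 08:25-09:30, 11:05-13:25, 17:00-17:55.
Hamid ∩ Wiremu ∩ Ugo ∩ Freya: 08:25-09:30, 11:05-13:25, 17:00-17:55.
Hamid ∩ Wiremu ∩ Ugo ∩ Freya ∩ Dmitri: 08:25-09:30, 11:05-13:25, 17:00-17:55.
Summing the common windows: 65 + 140 + 55 = 260 minutes.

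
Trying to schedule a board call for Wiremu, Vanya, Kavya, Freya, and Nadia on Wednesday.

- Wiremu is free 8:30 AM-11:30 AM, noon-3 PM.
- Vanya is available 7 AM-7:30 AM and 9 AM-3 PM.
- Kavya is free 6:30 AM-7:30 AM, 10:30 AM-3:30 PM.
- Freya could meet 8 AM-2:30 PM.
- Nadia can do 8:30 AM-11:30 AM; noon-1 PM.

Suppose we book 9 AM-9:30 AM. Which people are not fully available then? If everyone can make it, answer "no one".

Kavya

Wiremu: free for 09:00-09:30. Vanya: free for 09:00-09:30. Kavya: not fully free for 09:00-09:30. Freya: free for 09:00-09:30. Nadia: free for 09:00-09:30.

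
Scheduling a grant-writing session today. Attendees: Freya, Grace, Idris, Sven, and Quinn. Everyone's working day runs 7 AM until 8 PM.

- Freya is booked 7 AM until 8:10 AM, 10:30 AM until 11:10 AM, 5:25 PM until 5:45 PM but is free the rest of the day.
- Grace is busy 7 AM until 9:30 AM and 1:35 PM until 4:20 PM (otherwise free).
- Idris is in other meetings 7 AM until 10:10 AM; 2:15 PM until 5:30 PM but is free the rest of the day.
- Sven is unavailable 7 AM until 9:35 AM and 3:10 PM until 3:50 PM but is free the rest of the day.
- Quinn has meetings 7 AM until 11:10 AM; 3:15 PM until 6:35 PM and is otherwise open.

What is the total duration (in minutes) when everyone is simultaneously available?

230

Freya free: 08:10-10:30, 11:10-17:25, 17:45-20:00 (invert busy blocks within the working day).
Grace free: 09:30-13:35, 16:20-20:00 (invert busy blocks within the working day).
Idris free: 10:10-14:15, 17:30-20:00 (invert busy blocks within the working day).
Sven free: 09:35-15:10, 15:50-20:00 (invert busy blocks within the working day).
Quinn free: 11:10-15:15, 18:35-20:00 (invert busy blocks within the working day).
Freya ∩ Grace: 09:30-10:30, 11:10-13:35, 16:20-17:25, 17:45-20:00.
Freya ∩ Grace ∩ Idris: 10:10-10:30, 11:10-13:35, 17:45-20:00.
Freya ∩ Grace ∩ Idris ∩ Sven: 10:10-10:30, 11:10-13:35, 17:45-20:00.
Freya ∩ Grace ∩ Idris ∩ Sven ∩ Quinn: 11:10-13:35, 18:35-20:00.
So the common availability across everyone is 11:10-13:35, 18:35-20:00.
Summing the common windows: 145 + 85 = 230 minutes.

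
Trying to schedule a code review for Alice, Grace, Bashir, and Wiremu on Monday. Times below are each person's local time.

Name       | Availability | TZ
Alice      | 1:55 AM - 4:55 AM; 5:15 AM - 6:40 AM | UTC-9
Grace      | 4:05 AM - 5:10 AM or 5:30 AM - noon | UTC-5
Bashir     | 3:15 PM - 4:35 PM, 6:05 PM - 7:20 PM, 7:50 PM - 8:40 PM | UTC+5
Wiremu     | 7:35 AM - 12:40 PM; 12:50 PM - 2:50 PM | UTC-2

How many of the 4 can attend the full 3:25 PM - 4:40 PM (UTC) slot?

Alice in UTC: 10:55-13:55, 14:15-15:40 (add 9h to convert from UTC-9).
Grace in UTC: 09:05-10:10, 10:30-17:00 (add 5h to convert from UTC-5).
Bashir in UTC: 10:15-11:35, 13:05-14:20, 14:50-15:40 (subtract 5h to convert from UTC+5).
Wiremu in UTC: 09:35-14:40, 14:50-16:50 (add 2h to convert from UTC-2).
Grace and Wiremu can make the full 15:25-16:40 slot — that's 2.

2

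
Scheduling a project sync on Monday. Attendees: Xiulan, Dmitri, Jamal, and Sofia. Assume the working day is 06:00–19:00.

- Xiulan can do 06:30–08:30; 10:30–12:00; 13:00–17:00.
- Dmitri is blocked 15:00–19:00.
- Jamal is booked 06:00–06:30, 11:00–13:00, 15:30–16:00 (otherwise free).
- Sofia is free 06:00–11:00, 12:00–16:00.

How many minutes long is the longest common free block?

120

Xiulan free: 06:30-08:30, 10:30-12:00, 13:00-17:00.
Dmitri free: 06:00-15:00 (invert busy blocks within the working day).
Jamal free: 06:30-11:00, 13:00-15:30, 16:00-19:00 (invert busy blocks within the working day).
Sofia free: 06:00-11:00, 12:00-16:00.
Xiulan ∩ Dmitri: 06:30-08:30, 10:30-12:00, 13:00-15:00.
Xiulan ∩ Dmitri ∩ Jamal: 06:30-08:30, 10:30-11:00, 13:00-15:00.
Xiulan ∩ Dmitri ∩ Jamal ∩ Sofia: 06:30-08:30, 10:30-11:00, 13:00-15:00.
The longest is 06:30-08:30 at 120 minutes.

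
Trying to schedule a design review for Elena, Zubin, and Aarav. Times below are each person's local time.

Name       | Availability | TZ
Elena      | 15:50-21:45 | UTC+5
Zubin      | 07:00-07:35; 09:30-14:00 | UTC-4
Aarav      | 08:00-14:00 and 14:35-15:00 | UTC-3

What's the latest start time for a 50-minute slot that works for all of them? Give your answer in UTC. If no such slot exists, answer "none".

15:55

Elena in UTC: 10:50-16:45 (subtract 5h to convert from UTC+5).
Zubin in UTC: 11:00-11:35, 13:30-18:00 (add 4h to convert from UTC-4).
Aarav in UTC: 11:00-17:00, 17:35-18:00 (add 3h to convert from UTC-3).
Elena ∩ Zubin: 11:00-11:35, 13:30-16:45.
Elena ∩ Zubin ∩ Aarav: 11:00-11:35, 13:30-16:45.
The last common window of at least 50 minutes is 13:30-16:45; a 50-minute meeting can start as late as 15:55 and still end by 16:45.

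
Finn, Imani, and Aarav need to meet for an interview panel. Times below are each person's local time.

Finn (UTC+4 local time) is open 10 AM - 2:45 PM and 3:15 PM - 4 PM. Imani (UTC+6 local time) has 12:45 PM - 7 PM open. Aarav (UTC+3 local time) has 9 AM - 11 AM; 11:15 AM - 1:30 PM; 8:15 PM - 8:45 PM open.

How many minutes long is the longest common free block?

135

Finn in UTC: 06:00-10:45, 11:15-12:00 (subtract 4h to convert from UTC+4).
Imani in UTC: 06:45-13:00 (subtract 6h to convert from UTC+6).
Aarav in UTC: 06:00-08:00, 08:15-10:30, 17:15-17:45 (subtract 3h to convert from UTC+3).
Finn ∩ Imani: 06:45-10:45, 11:15-12:00.
Finn ∩ Imani ∩ Aarav: 06:45-08:00, 08:15-10:30.
So the common availability across everyone is 06:45-08:00, 08:15-10:30.
The longest is 08:15-10:30 at 135 minutes.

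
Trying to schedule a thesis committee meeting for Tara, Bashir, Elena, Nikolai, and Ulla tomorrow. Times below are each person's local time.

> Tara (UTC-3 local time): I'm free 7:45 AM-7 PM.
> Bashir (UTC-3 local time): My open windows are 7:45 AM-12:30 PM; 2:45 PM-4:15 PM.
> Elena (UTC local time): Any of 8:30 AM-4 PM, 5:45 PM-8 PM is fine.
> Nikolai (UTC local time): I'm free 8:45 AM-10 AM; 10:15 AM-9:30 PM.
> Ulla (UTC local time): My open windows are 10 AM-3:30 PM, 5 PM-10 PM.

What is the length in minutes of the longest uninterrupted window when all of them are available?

Tara in UTC: 10:45-22:00 (add 3h to convert from UTC-3).
Bashir in UTC: 10:45-15:30, 17:45-19:15 (add 3h to convert from UTC-3).
Elena in UTC: 08:30-16:00, 17:45-20:00.
Nikolai in UTC: 08:45-10:00, 10:15-21:30.
Ulla in UTC: 10:00-15:30, 17:00-22:00.
Tara ∩ Bashir: 10:45-15:30, 17:45-19:15.
Tara ∩ Bashir ∩ Elena: 10:45-15:30, 17:45-19:15.
Tara ∩ Bashir ∩ Elena ∩ Nikolai: 10:45-15:30, 17:45-19:15.
Tara ∩ Bashir ∩ Elena ∩ Nikolai ∩ Ulla: 10:45-15:30, 17:45-19:15.
So the common availability across everyone is 10:45-15:30, 17:45-19:15.
The longest is 10:45-15:30 at 285 minutes.

285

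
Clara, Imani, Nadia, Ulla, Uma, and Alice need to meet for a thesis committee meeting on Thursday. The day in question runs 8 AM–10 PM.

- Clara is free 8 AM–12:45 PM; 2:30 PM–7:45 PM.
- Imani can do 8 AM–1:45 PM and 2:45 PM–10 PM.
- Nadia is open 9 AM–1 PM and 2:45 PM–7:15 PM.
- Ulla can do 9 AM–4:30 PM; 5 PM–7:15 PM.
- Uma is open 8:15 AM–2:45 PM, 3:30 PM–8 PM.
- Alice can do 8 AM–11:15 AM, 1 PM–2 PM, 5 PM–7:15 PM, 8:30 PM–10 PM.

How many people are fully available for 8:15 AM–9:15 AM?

4

Clara, Imani, Uma, and Alice can make the full 08:15-09:15 slot — that's 4.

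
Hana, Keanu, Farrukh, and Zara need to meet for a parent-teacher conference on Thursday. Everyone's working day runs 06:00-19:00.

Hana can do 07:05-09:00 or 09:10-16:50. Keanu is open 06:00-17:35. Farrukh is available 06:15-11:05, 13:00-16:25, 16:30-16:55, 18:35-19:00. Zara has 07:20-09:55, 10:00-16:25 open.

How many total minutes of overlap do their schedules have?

415

Hana ∩ Keanu: 07:05-09:00, 09:10-16:50.
Hana ∩ Keanu ∩ Farrukh: 07:05-09:00, 09:10-11:05, 13:00-16:25, 16:30-16:50.
Hana ∩ Keanu ∩ Farrukh ∩ Zara: 07:20-09:00, 09:10-09:55, 10:00-11:05, 13:00-16:25.
Summing the common windows: 100 + 45 + 65 + 205 = 415 minutes.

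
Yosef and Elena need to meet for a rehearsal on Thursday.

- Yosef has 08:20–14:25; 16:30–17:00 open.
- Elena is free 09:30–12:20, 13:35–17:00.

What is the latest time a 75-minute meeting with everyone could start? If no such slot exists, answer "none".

Yosef ∩ Elena: 09:30-12:20, 13:35-14:25, 16:30-17:00.
The last common window of at least 75 minutes is 09:30-12:20; a 75-minute meeting can start as late as 11:05 and still end by 12:20.

11:05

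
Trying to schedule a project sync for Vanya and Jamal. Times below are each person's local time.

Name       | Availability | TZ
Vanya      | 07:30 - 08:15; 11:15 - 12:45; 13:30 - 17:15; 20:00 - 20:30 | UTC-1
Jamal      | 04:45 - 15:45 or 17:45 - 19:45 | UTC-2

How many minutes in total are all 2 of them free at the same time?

Vanya in UTC: 08:30-09:15, 12:15-13:45, 14:30-18:15, 21:00-21:30 (add 1h to convert from UTC-1).
Jamal in UTC: 06:45-17:45, 19:45-21:45 (add 2h to convert from UTC-2).
Vanya ∩ Jamal: 08:30-09:15, 12:15-13:45, 14:30-17:45, 21:00-21:30.
Summing the common windows: 45 + 90 + 195 + 30 = 360 minutes.

360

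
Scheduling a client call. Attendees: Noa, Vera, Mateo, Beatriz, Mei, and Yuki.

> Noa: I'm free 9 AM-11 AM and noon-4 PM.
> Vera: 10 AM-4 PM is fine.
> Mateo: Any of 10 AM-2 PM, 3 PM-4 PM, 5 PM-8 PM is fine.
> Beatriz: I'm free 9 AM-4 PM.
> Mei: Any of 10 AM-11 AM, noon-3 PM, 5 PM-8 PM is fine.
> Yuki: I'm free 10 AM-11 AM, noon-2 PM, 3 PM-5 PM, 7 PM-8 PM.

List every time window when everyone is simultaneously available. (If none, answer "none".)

Noa ∩ Vera: 10:00-11:00, 12:00-16:00.
Noa ∩ Vera ∩ Mateo: 10:00-11:00, 12:00-14:00, 15:00-16:00.
Noa ∩ Vera ∩ Mateo ∩ Beatriz: 10:00-11:00, 12:00-14:00, 15:00-16:00.
Noa ∩ Vera ∩ Mateo ∩ Beatriz ∩ Mei: 10:00-11:00, 12:00-14:00.
Noa ∩ Vera ∩ Mateo ∩ Beatriz ∩ Mei ∩ Yuki: 10:00-11:00, 12:00-14:00.

10:00-11:00, 12:00-14:00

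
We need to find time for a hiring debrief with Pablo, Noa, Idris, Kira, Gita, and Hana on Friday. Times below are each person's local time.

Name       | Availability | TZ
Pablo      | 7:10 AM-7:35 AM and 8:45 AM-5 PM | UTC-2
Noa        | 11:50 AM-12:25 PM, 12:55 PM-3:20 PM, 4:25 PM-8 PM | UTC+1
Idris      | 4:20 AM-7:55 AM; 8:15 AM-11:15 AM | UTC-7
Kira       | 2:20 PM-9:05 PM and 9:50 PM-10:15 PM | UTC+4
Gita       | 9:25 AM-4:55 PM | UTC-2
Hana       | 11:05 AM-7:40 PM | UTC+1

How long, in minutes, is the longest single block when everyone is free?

Pablo in UTC: 09:10-09:35, 10:45-19:00 (add 2h to convert from UTC-2).
Noa in UTC: 10:50-11:25, 11:55-14:20, 15:25-19:00 (subtract 1h to convert from UTC+1).
Idris in UTC: 11:20-14:55, 15:15-18:15 (add 7h to convert from UTC-7).
Kira in UTC: 10:20-17:05, 17:50-18:15 (subtract 4h to convert from UTC+4).
Gita in UTC: 11:25-18:55 (add 2h to convert from UTC-2).
Hana in UTC: 10:05-18:40 (subtract 1h to convert from UTC+1).
Pablo ∩ Noa: 10:50-11:25, 11:55-14:20, 15:25-19:00.
Pablo ∩ Noa ∩ Idris: 11:20-11:25, 11:55-14:20, 15:25-18:15.
Pablo ∩ Noa ∩ Idris ∩ Kira: 11:20-11:25, 11:55-14:20, 15:25-17:05, 17:50-18:15.
Pablo ∩ Noa ∩ Idris ∩ Kira ∩ Gita: 11:55-14:20, 15:25-17:05, 17:50-18:15.
Pablo ∩ Noa ∩ Idris ∩ Kira ∩ Gita ∩ Hana: 11:55-14:20, 15:25-17:05, 17:50-18:15.
The longest is 11:55-14:20 at 145 minutes.

145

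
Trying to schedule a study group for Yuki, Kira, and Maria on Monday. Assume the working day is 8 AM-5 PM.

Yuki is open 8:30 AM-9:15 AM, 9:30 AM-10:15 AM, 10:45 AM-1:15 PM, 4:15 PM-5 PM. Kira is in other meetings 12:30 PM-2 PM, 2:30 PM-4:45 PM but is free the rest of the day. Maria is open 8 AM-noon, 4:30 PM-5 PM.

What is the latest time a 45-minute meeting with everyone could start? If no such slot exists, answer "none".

11:15

Yuki free: 08:30-09:15, 09:30-10:15, 10:45-13:15, 16:15-17:00.
Kira free: 08:00-12:30, 14:00-14:30, 16:45-17:00 (invert busy blocks within the working day).
Maria free: 08:00-12:00, 16:30-17:00.
Yuki ∩ Kira: 08:30-09:15, 09:30-10:15, 10:45-12:30, 16:45-17:00.
Yuki ∩ Kira ∩ Maria: 08:30-09:15, 09:30-10:15, 10:45-12:00, 16:45-17:00.
The last common window of at least 45 minutes is 10:45-12:00; a 45-minute meeting can start as late as 11:15 and still end by 12:00.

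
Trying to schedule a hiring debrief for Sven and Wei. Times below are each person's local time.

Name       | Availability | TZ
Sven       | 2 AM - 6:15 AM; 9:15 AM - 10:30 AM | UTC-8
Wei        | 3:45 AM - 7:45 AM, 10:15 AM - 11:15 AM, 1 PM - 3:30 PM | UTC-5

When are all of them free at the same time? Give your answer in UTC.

Sven in UTC: 10:00-14:15, 17:15-18:30 (add 8h to convert from UTC-8).
Wei in UTC: 08:45-12:45, 15:15-16:15, 18:00-20:30 (add 5h to convert from UTC-5).
Sven ∩ Wei: 10:00-12:45, 18:00-18:30.

10:00-12:45, 18:00-18:30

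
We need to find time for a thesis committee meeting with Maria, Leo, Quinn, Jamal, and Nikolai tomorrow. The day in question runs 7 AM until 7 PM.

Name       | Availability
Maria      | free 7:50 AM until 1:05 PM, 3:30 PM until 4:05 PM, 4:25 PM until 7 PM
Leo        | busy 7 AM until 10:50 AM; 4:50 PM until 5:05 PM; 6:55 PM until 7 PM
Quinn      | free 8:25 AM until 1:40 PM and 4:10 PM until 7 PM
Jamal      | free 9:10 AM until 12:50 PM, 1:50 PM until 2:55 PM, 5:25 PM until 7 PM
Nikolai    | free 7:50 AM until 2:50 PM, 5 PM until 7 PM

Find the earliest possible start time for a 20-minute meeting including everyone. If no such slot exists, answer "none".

10:50

Maria free: 07:50-13:05, 15:30-16:05, 16:25-19:00.
Leo free: 10:50-16:50, 17:05-18:55 (invert busy blocks within the working day).
Quinn free: 08:25-13:40, 16:10-19:00.
Jamal free: 09:10-12:50, 13:50-14:55, 17:25-19:00.
Nikolai free: 07:50-14:50, 17:00-19:00.
Maria ∩ Leo: 10:50-13:05, 15:30-16:05, 16:25-16:50, 17:05-18:55.
Maria ∩ Leo ∩ Quinn: 10:50-13:05, 16:25-16:50, 17:05-18:55.
Maria ∩ Leo ∩ Quinn ∩ Jamal: 10:50-12:50, 17:25-18:55.
Maria ∩ Leo ∩ Quinn ∩ Jamal ∩ Nikolai: 10:50-12:50, 17:25-18:55.
So the common availability across everyone is 10:50-12:50, 17:25-18:55.
The first common window of at least 20 minutes is 10:50-12:50, so the earliest start is 10:50.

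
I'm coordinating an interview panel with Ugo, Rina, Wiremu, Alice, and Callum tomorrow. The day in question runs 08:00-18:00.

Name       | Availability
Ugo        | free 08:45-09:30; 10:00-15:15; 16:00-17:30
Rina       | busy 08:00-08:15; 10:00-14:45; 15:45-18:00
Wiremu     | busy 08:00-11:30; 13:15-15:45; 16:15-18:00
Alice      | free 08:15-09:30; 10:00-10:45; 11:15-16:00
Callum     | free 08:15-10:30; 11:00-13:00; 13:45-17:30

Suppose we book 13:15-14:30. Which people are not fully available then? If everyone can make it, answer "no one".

Callum, Rina, Wiremu

Ugo free: 08:45-09:30, 10:00-15:15, 16:00-17:30.
Rina free: 08:15-10:00, 14:45-15:45 (invert busy blocks within the working day).
Wiremu free: 11:30-13:15, 15:45-16:15 (invert busy blocks within the working day).
Alice free: 08:15-09:30, 10:00-10:45, 11:15-16:00.
Callum free: 08:15-10:30, 11:00-13:00, 13:45-17:30.
Ugo: free for 13:15-14:30. Rina: not fully free for 13:15-14:30. Wiremu: not fully free for 13:15-14:30. Alice: free for 13:15-14:30. Callum: not fully free for 13:15-14:30.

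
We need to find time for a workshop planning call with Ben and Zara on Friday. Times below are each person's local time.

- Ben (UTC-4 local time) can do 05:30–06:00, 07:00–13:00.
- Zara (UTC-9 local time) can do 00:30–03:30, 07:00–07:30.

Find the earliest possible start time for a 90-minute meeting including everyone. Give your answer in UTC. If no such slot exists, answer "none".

11:00

Ben in UTC: 09:30-10:00, 11:00-17:00 (add 4h to convert from UTC-4).
Zara in UTC: 09:30-12:30, 16:00-16:30 (add 9h to convert from UTC-9).
Ben ∩ Zara: 09:30-10:00, 11:00-12:30, 16:00-16:30.
The first common window of at least 90 minutes is 11:00-12:30, so the earliest start is 11:00.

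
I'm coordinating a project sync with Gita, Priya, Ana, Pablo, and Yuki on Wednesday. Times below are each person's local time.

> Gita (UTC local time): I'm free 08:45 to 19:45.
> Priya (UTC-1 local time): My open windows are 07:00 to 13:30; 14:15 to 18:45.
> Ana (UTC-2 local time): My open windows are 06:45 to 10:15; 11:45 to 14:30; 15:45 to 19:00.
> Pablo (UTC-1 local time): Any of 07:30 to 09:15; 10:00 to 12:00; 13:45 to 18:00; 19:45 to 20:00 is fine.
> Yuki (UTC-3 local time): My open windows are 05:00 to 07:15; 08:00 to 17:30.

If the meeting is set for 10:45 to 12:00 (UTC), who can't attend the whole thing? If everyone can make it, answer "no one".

Gita in UTC: 08:45-19:45.
Priya in UTC: 08:00-14:30, 15:15-19:45 (add 1h to convert from UTC-1).
Ana in UTC: 08:45-12:15, 13:45-16:30, 17:45-21:00 (add 2h to convert from UTC-2).
Pablo in UTC: 08:30-10:15, 11:00-13:00, 14:45-19:00, 20:45-21:00 (add 1h to convert from UTC-1).
Yuki in UTC: 08:00-10:15, 11:00-20:30 (add 3h to convert from UTC-3).
Gita: free for 10:45-12:00. Priya: free for 10:45-12:00. Ana: free for 10:45-12:00. Pablo: not fully free for 10:45-12:00. Yuki: not fully free for 10:45-12:00.

Pablo, Yuki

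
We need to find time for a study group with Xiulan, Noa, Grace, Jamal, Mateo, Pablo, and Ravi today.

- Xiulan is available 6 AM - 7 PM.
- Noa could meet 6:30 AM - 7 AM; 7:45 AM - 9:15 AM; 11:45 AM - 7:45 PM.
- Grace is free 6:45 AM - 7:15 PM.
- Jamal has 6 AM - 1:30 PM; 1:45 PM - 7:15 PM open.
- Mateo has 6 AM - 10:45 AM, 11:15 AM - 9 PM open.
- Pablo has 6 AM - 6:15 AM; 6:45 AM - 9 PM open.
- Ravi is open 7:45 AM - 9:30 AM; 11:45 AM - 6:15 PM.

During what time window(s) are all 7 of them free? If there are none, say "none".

07:45-09:15, 11:45-13:30, 13:45-18:15

Xiulan ∩ Noa: 06:30-07:00, 07:45-09:15, 11:45-19:00.
Xiulan ∩ Noa ∩ Grace: 06:45-07:00, 07:45-09:15, 11:45-19:00.
Xiulan ∩ Noa ∩ Grace ∩ Jamal: 06:45-07:00, 07:45-09:15, 11:45-13:30, 13:45-19:00.
Xiulan ∩ Noa ∩ Grace ∩ Jamal ∩ Mateo: 06:45-07:00, 07:45-09:15, 11:45-13:30, 13:45-19:00.
Xiulan ∩ Noa ∩ Grace ∩ Jamal ∩ Mateo ∩ Pablo: 06:45-07:00, 07:45-09:15, 11:45-13:30, 13:45-19:00.
Xiulan ∩ Noa ∩ Grace ∩ Jamal ∩ Mateo ∩ Pablo ∩ Ravi: 07:45-09:15, 11:45-13:30, 13:45-18:15.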